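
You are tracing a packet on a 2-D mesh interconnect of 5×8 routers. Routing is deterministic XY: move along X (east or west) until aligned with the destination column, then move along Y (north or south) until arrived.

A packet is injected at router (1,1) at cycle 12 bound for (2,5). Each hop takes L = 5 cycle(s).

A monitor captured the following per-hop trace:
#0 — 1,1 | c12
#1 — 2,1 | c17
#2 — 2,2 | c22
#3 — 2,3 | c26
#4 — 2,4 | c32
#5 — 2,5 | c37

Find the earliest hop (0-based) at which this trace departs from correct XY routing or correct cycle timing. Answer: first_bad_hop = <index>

first_bad_hop = 3

hop 1: step (+1,+0), +5 cyc — ok
hop 2: step (+0,+1), +5 cyc — ok
hop 3: step (+0,+1), +4 cyc — BAD: Δcyc=4≠L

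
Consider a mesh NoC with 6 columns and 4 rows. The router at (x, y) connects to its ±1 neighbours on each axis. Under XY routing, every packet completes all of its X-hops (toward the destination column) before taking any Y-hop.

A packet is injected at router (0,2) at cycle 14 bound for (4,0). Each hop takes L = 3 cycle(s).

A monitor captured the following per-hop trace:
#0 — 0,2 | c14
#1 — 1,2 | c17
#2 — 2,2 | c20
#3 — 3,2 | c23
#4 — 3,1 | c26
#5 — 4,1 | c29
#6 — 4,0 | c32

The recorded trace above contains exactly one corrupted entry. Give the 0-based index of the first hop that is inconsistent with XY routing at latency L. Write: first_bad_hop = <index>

first_bad_hop = 4

  1: Δx=+1 Δy=+0 Δt=3 [ok]
  2: Δx=+1 Δy=+0 Δt=3 [ok]
  3: Δx=+1 Δy=+0 Δt=3 [ok]
  4: Δx=+0 Δy=-1 Δt=3 [BAD: Y-move but x=3≠4]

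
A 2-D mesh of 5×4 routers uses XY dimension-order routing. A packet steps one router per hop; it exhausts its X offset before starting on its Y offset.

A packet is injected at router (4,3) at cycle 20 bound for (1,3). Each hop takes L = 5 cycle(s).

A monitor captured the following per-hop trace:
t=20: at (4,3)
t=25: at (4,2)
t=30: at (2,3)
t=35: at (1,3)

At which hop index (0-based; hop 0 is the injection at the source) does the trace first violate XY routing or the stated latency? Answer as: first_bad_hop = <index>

[1] (+0,-1) / 5c ⇒ BAD: Y-move but x=4≠1

first_bad_hop = 1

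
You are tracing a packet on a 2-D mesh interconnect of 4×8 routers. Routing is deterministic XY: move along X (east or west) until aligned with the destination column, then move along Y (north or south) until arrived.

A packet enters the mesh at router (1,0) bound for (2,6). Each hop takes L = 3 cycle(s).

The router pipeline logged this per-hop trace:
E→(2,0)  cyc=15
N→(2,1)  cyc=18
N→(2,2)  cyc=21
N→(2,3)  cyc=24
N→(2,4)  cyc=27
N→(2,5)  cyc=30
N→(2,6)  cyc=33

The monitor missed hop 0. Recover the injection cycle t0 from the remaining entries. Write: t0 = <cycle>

t0 = 12

cyc[1] = 15 and cyc[k] = t0 + k·L for every k.
t0 = cyc[1] − L = 15 − 3 = 12.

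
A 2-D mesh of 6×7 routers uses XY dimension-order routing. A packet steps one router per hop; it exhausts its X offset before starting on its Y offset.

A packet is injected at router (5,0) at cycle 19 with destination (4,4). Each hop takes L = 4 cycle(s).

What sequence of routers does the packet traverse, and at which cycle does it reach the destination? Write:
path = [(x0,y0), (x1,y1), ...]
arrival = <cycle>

path = [(5,0), (4,0), (4,1), (4,2), (4,3), (4,4)]
arrival = 39

t=19: at (5,0)
t=23: at (4,0) after W
t=27: at (4,1) after N
t=31: at (4,2) after N
t=35: at (4,3) after N
t=39: at (4,4) after N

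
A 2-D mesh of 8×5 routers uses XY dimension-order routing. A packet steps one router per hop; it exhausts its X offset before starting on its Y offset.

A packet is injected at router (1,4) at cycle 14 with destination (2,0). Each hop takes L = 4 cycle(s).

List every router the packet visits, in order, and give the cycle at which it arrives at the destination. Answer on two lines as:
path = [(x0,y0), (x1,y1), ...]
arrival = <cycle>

[0] x=1 y=4 t=14
[1] x=2 y=4 t=18 →E
[2] x=2 y=3 t=22 →S
[3] x=2 y=2 t=26 →S
[4] x=2 y=1 t=30 →S
[5] x=2 y=0 t=34 →S

path = [(1,4), (2,4), (2,3), (2,2), (2,1), (2,0)]
arrival = 34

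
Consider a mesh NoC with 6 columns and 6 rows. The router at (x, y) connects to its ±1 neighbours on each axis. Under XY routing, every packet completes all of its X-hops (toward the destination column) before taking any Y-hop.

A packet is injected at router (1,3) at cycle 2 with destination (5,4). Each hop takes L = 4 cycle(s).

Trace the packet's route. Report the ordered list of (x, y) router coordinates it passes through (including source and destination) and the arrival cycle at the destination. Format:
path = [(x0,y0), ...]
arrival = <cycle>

path = [(1,3), (2,3), (3,3), (4,3), (5,3), (5,4)]
arrival = 22

hop 0: (1,3) @ cyc 2
hop 1: (2,3) @ cyc 6  [E]
hop 2: (3,3) @ cyc 10  [E]
hop 3: (4,3) @ cyc 14  [E]
hop 4: (5,3) @ cyc 18  [E]
hop 5: (5,4) @ cyc 22  [N]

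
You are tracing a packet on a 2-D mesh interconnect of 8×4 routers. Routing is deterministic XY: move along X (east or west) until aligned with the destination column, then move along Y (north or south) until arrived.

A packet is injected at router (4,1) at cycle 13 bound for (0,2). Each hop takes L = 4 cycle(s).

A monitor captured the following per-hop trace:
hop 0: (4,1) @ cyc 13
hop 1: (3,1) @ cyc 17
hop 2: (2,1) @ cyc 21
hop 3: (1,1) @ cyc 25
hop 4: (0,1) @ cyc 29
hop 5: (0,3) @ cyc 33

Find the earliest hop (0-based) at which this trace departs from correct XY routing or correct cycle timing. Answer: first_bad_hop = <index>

first_bad_hop = 5

  1: Δx=-1 Δy=+0 Δt=4 [ok]
  2: Δx=-1 Δy=+0 Δt=4 [ok]
  3: Δx=-1 Δy=+0 Δt=4 [ok]
  4: Δx=-1 Δy=+0 Δt=4 [ok]
  5: Δx=+0 Δy=+2 Δt=4 [BAD: non-unit step]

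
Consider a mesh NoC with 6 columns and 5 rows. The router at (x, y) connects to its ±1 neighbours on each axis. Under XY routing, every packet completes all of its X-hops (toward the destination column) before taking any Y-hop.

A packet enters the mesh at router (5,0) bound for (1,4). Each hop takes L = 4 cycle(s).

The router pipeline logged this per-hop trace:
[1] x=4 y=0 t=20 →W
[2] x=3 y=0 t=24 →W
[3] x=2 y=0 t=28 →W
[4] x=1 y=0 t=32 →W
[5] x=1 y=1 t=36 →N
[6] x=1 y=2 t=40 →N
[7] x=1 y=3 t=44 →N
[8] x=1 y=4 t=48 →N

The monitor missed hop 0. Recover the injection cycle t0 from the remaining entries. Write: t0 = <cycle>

t0 = 16

Hop 1 reached at cycle 20; hop k is at t0 + k·L.
t0 = cyc[1] − L = 20 − 4 = 16.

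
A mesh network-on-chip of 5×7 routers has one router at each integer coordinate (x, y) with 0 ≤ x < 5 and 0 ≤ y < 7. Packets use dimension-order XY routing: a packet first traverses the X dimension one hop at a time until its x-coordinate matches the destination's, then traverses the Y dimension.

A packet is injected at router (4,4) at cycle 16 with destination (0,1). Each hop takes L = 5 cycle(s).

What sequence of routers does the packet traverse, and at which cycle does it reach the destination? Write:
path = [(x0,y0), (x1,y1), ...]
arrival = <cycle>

path = [(4,4), (3,4), (2,4), (1,4), (0,4), (0,3), (0,2), (0,1)]
arrival = 51

[0] x=4 y=4 t=16
[1] x=3 y=4 t=21 →W
[2] x=2 y=4 t=26 →W
[3] x=1 y=4 t=31 →W
[4] x=0 y=4 t=36 →W
[5] x=0 y=3 t=41 →S
[6] x=0 y=2 t=46 →S
[7] x=0 y=1 t=51 →S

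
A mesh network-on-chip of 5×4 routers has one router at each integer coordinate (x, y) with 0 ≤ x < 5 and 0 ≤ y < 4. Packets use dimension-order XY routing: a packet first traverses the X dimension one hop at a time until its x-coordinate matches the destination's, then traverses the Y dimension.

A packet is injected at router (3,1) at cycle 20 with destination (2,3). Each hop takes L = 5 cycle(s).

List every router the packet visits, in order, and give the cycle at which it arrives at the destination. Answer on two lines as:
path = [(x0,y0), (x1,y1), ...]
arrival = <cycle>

path = [(3,1), (2,1), (2,2), (2,3)]
arrival = 35

  0. router=(3,1) cycle=20 (inject)
  1. router=(2,1) cycle=25 dir=W
  2. router=(2,2) cycle=30 dir=N
  3. router=(2,3) cycle=35 dir=N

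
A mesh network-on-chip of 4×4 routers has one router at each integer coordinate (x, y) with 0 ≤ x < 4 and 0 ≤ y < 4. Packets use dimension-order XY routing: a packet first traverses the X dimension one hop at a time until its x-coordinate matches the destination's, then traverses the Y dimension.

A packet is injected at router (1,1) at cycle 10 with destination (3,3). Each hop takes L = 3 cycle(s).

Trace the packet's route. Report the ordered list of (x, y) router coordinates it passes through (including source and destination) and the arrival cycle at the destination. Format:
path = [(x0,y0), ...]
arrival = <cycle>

path = [(1,1), (2,1), (3,1), (3,2), (3,3)]
arrival = 22

  0. router=(1,1) cycle=10 (inject)
  1. router=(2,1) cycle=13 dir=E
  2. router=(3,1) cycle=16 dir=E
  3. router=(3,2) cycle=19 dir=N
  4. router=(3,3) cycle=22 dir=N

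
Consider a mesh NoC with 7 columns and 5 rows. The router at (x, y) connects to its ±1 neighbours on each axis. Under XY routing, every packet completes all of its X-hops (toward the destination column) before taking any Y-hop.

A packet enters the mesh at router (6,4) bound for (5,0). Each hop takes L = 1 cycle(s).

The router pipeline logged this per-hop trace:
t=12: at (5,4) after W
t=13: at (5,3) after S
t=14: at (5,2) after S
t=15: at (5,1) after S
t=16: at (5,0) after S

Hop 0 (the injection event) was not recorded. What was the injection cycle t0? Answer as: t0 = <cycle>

t0 = 11

Hop 1 reached at cycle 12; hop k is at t0 + k·L.
t0 = cyc[1] − L = 12 − 1 = 11.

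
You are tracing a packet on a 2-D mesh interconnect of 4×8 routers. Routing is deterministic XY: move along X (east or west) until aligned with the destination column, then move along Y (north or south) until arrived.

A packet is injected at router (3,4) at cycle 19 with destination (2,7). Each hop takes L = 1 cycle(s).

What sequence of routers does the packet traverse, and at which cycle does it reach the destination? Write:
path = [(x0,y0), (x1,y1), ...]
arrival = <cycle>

path = [(3,4), (2,4), (2,5), (2,6), (2,7)]
arrival = 23

#0 — 3,4 | c19
#1 — 2,4 | c20 | W
#2 — 2,5 | c21 | N
#3 — 2,6 | c22 | N
#4 — 2,7 | c23 | N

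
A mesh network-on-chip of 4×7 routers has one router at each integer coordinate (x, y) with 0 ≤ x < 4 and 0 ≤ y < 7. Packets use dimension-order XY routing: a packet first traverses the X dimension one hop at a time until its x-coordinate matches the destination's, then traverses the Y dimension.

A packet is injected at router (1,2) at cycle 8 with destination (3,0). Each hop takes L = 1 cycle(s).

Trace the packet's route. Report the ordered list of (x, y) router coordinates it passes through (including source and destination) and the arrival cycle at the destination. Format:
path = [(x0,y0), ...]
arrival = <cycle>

path = [(1,2), (2,2), (3,2), (3,1), (3,0)]
arrival = 12

  0. router=(1,2) cycle=8 (inject)
  1. router=(2,2) cycle=9 dir=E
  2. router=(3,2) cycle=10 dir=E
  3. router=(3,1) cycle=11 dir=S
  4. router=(3,0) cycle=12 dir=S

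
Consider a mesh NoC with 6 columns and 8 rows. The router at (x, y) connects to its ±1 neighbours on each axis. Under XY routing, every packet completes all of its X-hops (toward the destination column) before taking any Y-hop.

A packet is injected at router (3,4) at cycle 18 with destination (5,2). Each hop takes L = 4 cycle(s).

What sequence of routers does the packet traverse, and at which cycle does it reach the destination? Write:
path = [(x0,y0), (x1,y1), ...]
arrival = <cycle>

hop 0: (3,4) @ cyc 18
hop 1: (4,4) @ cyc 22  [E]
hop 2: (5,4) @ cyc 26  [E]
hop 3: (5,3) @ cyc 30  [S]
hop 4: (5,2) @ cyc 34  [S]

path = [(3,4), (4,4), (5,4), (5,3), (5,2)]
arrival = 34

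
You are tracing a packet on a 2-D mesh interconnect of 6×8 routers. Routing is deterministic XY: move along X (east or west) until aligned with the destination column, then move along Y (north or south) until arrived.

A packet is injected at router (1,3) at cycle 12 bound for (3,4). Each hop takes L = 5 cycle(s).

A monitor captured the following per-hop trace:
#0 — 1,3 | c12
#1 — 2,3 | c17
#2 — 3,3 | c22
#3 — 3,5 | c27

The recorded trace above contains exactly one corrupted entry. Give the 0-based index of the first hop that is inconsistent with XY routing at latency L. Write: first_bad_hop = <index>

hop 1: step (+1,+0), +5 cyc — ok
hop 2: step (+1,+0), +5 cyc — ok
hop 3: step (+0,+2), +5 cyc — BAD: non-unit step

first_bad_hop = 3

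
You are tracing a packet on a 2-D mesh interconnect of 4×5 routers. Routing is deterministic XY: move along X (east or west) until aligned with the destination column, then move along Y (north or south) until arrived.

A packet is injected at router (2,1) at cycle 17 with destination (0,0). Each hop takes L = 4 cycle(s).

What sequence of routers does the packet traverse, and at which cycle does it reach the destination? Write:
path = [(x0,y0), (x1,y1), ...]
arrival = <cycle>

path = [(2,1), (1,1), (0,1), (0,0)]
arrival = 29

#0 — 2,1 | c17
#1 — 1,1 | c21 | W
#2 — 0,1 | c25 | W
#3 — 0,0 | c29 | S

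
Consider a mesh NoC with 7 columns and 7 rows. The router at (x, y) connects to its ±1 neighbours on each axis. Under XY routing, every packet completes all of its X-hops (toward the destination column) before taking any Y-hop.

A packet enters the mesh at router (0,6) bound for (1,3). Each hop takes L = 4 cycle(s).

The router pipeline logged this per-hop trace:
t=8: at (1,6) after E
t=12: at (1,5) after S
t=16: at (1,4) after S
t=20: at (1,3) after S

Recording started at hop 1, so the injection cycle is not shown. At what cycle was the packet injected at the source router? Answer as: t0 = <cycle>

Hop 1 reached at cycle 8; hop k is at t0 + k·L.
So t0 = 8 − 1·4 = 4.

t0 = 4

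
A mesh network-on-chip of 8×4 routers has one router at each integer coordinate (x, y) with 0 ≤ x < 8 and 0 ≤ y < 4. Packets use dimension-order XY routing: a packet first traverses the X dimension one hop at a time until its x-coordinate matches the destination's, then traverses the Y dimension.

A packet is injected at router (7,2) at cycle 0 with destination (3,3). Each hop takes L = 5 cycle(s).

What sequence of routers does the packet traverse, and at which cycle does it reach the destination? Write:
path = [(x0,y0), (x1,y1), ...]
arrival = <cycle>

path = [(7,2), (6,2), (5,2), (4,2), (3,2), (3,3)]
arrival = 25

#0 — 7,2 | c0
#1 — 6,2 | c5 | W
#2 — 5,2 | c10 | W
#3 — 4,2 | c15 | W
#4 — 3,2 | c20 | W
#5 — 3,3 | c25 | N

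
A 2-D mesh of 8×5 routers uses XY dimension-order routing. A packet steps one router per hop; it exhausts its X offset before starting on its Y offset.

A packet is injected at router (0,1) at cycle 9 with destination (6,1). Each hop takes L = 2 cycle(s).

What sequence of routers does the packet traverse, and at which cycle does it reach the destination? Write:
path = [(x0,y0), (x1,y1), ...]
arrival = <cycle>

path = [(0,1), (1,1), (2,1), (3,1), (4,1), (5,1), (6,1)]
arrival = 21

#0 — 0,1 | c9
#1 — 1,1 | c11 | E
#2 — 2,1 | c13 | E
#3 — 3,1 | c15 | E
#4 — 4,1 | c17 | E
#5 — 5,1 | c19 | E
#6 — 6,1 | c21 | E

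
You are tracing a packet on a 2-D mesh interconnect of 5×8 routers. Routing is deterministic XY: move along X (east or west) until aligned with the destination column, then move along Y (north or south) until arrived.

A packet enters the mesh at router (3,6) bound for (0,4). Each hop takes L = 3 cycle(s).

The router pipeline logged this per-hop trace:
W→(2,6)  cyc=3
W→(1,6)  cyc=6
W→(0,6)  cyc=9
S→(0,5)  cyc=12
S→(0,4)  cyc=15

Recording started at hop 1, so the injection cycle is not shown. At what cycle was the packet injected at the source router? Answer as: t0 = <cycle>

t0 = 0

At hop 1 the cycle is 3; in general cyc_k = t0 + kL.
So t0 = 3 − 1·3 = 0.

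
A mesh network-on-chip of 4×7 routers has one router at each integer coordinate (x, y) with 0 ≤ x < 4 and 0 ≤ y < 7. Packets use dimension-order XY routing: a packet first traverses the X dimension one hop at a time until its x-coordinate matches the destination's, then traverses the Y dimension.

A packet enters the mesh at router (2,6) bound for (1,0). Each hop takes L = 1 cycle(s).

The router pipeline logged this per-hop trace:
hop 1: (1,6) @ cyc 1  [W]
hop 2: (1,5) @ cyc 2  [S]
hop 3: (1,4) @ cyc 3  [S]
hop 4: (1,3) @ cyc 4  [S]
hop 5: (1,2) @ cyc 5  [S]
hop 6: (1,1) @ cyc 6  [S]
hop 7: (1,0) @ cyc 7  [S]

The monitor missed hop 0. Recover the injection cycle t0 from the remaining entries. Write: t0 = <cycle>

Hop 1 reached at cycle 1; hop k is at t0 + k·L.
t0 = cyc[1] − L = 1 − 1 = 0.

t0 = 0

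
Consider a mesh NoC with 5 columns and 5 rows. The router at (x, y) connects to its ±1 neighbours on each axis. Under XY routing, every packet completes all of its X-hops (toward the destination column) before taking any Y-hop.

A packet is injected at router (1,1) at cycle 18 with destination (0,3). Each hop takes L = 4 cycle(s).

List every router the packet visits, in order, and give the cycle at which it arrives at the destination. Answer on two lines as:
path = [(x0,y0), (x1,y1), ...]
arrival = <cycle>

hop 0: (1,1) @ cyc 18
hop 1: (0,1) @ cyc 22  [W]
hop 2: (0,2) @ cyc 26  [N]
hop 3: (0,3) @ cyc 30  [N]

path = [(1,1), (0,1), (0,2), (0,3)]
arrival = 30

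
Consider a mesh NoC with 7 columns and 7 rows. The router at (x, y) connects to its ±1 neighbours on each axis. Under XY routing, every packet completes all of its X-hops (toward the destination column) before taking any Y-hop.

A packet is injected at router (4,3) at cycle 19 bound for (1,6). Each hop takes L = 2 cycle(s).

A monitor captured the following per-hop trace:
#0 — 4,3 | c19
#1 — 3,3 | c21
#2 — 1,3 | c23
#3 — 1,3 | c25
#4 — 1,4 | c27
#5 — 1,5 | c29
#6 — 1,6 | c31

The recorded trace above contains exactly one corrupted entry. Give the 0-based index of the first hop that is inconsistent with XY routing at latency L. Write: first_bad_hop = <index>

[1] (-1,+0) / 2c ⇒ ok
[2] (-2,+0) / 2c ⇒ BAD: non-unit step

first_bad_hop = 2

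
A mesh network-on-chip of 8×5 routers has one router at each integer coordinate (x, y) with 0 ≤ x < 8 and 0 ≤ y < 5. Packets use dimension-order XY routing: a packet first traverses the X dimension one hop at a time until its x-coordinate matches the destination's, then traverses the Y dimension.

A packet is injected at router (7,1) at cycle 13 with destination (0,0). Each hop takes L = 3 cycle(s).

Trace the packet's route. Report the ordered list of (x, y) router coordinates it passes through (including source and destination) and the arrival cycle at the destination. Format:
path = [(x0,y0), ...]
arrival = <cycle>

t=13: at (7,1)
t=16: at (6,1) after W
t=19: at (5,1) after W
t=22: at (4,1) after W
t=25: at (3,1) after W
t=28: at (2,1) after W
t=31: at (1,1) after W
t=34: at (0,1) after W
t=37: at (0,0) after S

path = [(7,1), (6,1), (5,1), (4,1), (3,1), (2,1), (1,1), (0,1), (0,0)]
arrival = 37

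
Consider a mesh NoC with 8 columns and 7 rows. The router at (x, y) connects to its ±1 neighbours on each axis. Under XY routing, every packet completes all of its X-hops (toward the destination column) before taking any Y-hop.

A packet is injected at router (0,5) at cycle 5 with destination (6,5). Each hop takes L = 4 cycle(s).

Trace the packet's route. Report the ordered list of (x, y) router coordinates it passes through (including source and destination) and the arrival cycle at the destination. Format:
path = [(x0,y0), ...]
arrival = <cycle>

path = [(0,5), (1,5), (2,5), (3,5), (4,5), (5,5), (6,5)]
arrival = 29

  0. router=(0,5) cycle=5 (inject)
  1. router=(1,5) cycle=9 dir=E
  2. router=(2,5) cycle=13 dir=E
  3. router=(3,5) cycle=17 dir=E
  4. router=(4,5) cycle=21 dir=E
  5. router=(5,5) cycle=25 dir=E
  6. router=(6,5) cycle=29 dir=E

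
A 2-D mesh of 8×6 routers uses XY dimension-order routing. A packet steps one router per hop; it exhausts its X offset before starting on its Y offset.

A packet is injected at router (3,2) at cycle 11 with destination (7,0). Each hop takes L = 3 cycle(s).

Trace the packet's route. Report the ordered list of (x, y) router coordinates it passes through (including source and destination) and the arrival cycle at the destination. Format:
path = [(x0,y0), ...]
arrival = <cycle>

t=11: at (3,2)
t=14: at (4,2) after E
t=17: at (5,2) after E
t=20: at (6,2) after E
t=23: at (7,2) after E
t=26: at (7,1) after S
t=29: at (7,0) after S

path = [(3,2), (4,2), (5,2), (6,2), (7,2), (7,1), (7,0)]
arrival = 29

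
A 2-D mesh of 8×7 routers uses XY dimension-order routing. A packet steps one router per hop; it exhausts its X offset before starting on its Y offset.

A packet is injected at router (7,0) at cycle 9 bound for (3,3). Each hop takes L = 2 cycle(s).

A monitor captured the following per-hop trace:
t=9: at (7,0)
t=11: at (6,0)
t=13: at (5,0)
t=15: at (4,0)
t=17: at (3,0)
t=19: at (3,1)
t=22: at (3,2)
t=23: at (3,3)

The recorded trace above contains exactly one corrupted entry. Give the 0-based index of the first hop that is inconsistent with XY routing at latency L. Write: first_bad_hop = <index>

first_bad_hop = 6

check 1→ d=(-1,0) cyc+2: ok
check 2→ d=(-1,0) cyc+2: ok
check 3→ d=(-1,0) cyc+2: ok
check 4→ d=(-1,0) cyc+2: ok
check 5→ d=(0,1) cyc+2: ok
check 6→ d=(0,1) cyc+3: BAD: Δcyc=3≠L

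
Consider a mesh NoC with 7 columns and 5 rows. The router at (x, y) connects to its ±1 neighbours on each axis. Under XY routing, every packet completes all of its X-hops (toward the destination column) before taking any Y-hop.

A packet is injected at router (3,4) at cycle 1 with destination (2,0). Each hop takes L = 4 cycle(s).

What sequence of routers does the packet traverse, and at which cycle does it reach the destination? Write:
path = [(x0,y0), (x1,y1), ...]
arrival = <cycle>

t=1: at (3,4)
t=5: at (2,4) after W
t=9: at (2,3) after S
t=13: at (2,2) after S
t=17: at (2,1) after S
t=21: at (2,0) after S

path = [(3,4), (2,4), (2,3), (2,2), (2,1), (2,0)]
arrival = 21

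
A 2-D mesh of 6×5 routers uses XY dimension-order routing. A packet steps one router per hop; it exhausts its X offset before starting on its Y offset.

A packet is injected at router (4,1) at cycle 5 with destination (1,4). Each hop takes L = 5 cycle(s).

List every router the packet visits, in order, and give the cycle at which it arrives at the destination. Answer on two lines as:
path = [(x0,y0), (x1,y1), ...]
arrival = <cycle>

t=5: at (4,1)
t=10: at (3,1) after W
t=15: at (2,1) after W
t=20: at (1,1) after W
t=25: at (1,2) after N
t=30: at (1,3) after N
t=35: at (1,4) after N

path = [(4,1), (3,1), (2,1), (1,1), (1,2), (1,3), (1,4)]
arrival = 35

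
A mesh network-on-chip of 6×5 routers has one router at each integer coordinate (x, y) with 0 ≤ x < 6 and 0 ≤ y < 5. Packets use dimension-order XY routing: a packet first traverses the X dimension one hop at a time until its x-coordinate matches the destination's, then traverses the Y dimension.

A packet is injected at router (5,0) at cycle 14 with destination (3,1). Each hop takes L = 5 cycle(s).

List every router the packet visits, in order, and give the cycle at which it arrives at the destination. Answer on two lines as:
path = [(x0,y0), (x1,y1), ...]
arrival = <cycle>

path = [(5,0), (4,0), (3,0), (3,1)]
arrival = 29

t=14: at (5,0)
t=19: at (4,0) after W
t=24: at (3,0) after W
t=29: at (3,1) after N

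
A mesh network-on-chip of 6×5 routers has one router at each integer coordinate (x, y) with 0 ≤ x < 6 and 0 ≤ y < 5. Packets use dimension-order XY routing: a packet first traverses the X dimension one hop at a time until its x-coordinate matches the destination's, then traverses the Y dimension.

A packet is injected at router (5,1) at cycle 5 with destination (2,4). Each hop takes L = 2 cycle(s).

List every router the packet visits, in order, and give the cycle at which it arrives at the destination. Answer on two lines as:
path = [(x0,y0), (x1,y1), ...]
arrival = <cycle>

  0. router=(5,1) cycle=5 (inject)
  1. router=(4,1) cycle=7 dir=W
  2. router=(3,1) cycle=9 dir=W
  3. router=(2,1) cycle=11 dir=W
  4. router=(2,2) cycle=13 dir=N
  5. router=(2,3) cycle=15 dir=N
  6. router=(2,4) cycle=17 dir=N

path = [(5,1), (4,1), (3,1), (2,1), (2,2), (2,3), (2,4)]
arrival = 17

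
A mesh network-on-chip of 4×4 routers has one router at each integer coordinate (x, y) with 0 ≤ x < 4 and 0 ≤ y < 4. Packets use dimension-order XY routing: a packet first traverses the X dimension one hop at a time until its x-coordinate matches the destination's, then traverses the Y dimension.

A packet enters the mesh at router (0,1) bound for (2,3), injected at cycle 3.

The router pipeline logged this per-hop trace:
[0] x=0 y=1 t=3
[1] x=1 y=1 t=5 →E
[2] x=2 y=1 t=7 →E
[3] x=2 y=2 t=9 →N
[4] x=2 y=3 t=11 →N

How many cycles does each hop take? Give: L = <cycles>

L = 2

From hop 0 (3) to hop 1 (5): +2 cycles.
One hop costs L cycles, so L = 2.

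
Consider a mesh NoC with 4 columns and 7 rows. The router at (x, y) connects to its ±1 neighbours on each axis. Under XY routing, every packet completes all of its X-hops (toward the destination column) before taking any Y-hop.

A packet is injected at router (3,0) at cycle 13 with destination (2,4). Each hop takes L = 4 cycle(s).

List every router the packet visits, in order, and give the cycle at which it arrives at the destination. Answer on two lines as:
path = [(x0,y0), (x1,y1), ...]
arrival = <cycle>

path = [(3,0), (2,0), (2,1), (2,2), (2,3), (2,4)]
arrival = 33

t=13: at (3,0)
t=17: at (2,0) after W
t=21: at (2,1) after N
t=25: at (2,2) after N
t=29: at (2,3) after N
t=33: at (2,4) after N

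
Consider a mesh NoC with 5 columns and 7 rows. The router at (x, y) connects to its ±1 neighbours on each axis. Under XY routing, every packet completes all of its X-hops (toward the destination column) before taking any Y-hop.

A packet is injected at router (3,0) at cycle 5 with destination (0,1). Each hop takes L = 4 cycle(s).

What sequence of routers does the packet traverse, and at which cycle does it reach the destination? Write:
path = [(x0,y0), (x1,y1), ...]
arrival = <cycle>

src (3,0)  cyc=5
W→(2,0)  cyc=9
W→(1,0)  cyc=13
W→(0,0)  cyc=17
N→(0,1)  cyc=21

path = [(3,0), (2,0), (1,0), (0,0), (0,1)]
arrival = 21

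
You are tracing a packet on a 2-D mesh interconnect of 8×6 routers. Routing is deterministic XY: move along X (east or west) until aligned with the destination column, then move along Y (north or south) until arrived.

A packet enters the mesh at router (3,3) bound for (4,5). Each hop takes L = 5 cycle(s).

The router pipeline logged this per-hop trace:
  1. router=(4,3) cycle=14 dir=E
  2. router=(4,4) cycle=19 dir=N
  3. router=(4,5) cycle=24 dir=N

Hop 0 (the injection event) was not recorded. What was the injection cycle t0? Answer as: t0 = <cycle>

At hop 1 the cycle is 14; in general cyc_k = t0 + kL.
Therefore t0 = 14 − L = 9.

t0 = 9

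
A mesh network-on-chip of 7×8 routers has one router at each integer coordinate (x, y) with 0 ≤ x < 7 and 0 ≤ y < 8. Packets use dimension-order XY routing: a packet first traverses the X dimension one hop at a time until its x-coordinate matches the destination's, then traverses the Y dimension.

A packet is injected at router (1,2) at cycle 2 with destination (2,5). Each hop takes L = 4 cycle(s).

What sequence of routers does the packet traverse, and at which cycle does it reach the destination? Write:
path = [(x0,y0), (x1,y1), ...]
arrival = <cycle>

path = [(1,2), (2,2), (2,3), (2,4), (2,5)]
arrival = 18

t=2: at (1,2)
t=6: at (2,2) after E
t=10: at (2,3) after N
t=14: at (2,4) after N
t=18: at (2,5) after N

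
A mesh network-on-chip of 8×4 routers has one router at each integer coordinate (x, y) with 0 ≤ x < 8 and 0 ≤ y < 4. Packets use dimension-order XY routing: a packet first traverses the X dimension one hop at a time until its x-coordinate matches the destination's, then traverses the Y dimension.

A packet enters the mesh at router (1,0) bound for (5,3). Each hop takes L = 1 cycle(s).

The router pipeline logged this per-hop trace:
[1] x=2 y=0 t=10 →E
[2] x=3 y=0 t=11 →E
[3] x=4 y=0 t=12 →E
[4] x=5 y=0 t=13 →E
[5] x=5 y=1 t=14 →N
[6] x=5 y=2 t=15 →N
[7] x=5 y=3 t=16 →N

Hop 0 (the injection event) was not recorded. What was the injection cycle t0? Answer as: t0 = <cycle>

t0 = 9

At hop 1 the cycle is 10; in general cyc_k = t0 + kL.
t0 = cyc[1] − L = 10 − 1 = 9.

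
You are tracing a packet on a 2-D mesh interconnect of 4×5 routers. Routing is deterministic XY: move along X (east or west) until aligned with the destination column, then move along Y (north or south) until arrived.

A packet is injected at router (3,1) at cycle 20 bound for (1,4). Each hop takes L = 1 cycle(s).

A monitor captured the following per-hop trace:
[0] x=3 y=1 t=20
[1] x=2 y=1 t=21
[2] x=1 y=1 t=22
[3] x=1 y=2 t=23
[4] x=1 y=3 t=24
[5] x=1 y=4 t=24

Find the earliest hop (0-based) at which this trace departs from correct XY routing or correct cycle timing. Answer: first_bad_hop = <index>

first_bad_hop = 5

check 1→ d=(-1,0) cyc+1: ok
check 2→ d=(-1,0) cyc+1: ok
check 3→ d=(0,1) cyc+1: ok
check 4→ d=(0,1) cyc+1: ok
check 5→ d=(0,1) cyc+0: BAD: Δcyc=0≠L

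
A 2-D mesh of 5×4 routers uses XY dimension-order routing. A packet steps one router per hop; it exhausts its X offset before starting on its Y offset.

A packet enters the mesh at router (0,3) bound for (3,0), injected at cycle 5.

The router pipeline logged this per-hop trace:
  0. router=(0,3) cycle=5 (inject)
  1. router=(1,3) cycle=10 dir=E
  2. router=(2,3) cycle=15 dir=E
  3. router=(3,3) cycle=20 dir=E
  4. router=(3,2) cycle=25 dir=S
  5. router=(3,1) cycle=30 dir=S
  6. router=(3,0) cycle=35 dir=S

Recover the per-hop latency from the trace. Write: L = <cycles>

Between hops 0 and 1 the cycle counter advances 10 − 5 = 5.
That increment is L by definition: L = 5.

L = 5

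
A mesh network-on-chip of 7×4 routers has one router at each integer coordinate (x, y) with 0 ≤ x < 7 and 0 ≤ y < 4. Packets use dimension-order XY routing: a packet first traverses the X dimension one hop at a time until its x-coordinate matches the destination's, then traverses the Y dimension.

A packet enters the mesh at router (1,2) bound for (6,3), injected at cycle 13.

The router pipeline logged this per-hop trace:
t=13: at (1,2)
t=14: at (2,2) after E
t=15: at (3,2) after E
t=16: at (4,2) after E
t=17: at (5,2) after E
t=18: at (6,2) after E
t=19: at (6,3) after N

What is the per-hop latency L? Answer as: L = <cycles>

cyc[1] − cyc[0] = 14 − 13 = 1.
That increment is L by definition: L = 1.

L = 1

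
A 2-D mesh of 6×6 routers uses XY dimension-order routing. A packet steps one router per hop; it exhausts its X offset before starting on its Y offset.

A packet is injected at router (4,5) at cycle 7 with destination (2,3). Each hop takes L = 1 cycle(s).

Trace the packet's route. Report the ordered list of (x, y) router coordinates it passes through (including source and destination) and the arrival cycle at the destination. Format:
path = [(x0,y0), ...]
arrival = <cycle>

path = [(4,5), (3,5), (2,5), (2,4), (2,3)]
arrival = 11

#0 — 4,5 | c7
#1 — 3,5 | c8 | W
#2 — 2,5 | c9 | W
#3 — 2,4 | c10 | S
#4 — 2,3 | c11 | S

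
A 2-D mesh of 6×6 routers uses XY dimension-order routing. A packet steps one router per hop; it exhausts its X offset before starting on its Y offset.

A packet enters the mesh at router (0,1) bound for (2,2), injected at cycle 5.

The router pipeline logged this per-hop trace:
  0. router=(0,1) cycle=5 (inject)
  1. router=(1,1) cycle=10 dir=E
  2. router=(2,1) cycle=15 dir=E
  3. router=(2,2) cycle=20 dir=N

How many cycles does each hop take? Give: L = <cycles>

Δcyc across hop 0→1: 10 − 5 = 5.
Per-hop latency L = Δcyc = 5.

L = 5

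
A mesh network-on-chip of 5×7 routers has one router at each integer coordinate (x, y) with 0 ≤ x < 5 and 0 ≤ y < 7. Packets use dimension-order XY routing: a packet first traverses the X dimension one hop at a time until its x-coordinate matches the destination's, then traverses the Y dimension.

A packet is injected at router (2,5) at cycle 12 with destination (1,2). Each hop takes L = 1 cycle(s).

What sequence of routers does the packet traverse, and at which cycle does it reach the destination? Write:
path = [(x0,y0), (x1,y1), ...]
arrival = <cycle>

path = [(2,5), (1,5), (1,4), (1,3), (1,2)]
arrival = 16

hop 0: (2,5) @ cyc 12
hop 1: (1,5) @ cyc 13  [W]
hop 2: (1,4) @ cyc 14  [S]
hop 3: (1,3) @ cyc 15  [S]
hop 4: (1,2) @ cyc 16  [S]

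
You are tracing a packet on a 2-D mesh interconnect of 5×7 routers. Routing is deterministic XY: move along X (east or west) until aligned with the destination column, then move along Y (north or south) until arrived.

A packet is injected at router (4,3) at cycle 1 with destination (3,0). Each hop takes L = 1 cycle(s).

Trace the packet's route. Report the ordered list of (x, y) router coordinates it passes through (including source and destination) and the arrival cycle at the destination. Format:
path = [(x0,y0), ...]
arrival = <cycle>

  0. router=(4,3) cycle=1 (inject)
  1. router=(3,3) cycle=2 dir=W
  2. router=(3,2) cycle=3 dir=S
  3. router=(3,1) cycle=4 dir=S
  4. router=(3,0) cycle=5 dir=S

path = [(4,3), (3,3), (3,2), (3,1), (3,0)]
arrival = 5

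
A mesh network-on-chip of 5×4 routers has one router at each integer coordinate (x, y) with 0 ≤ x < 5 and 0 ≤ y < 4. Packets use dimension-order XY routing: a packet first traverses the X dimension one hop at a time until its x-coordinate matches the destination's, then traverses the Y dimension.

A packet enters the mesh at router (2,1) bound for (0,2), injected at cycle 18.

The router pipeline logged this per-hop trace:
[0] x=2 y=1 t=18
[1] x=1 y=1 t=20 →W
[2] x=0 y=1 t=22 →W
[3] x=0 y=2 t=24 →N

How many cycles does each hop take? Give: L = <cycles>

L = 2

Between hops 0 and 1 the cycle counter advances 20 − 18 = 2.
Each hop adds L, hence L = 2.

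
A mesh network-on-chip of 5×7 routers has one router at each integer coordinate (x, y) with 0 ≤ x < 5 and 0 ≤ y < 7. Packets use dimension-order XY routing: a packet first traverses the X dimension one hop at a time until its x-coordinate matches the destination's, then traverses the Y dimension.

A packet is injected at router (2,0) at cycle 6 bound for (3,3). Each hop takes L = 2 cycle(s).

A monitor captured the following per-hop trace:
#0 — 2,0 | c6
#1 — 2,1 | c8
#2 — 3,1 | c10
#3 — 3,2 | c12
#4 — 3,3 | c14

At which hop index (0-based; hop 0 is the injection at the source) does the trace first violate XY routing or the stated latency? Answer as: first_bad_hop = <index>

first_bad_hop = 1

hop 1: step (+0,+1), +2 cyc — BAD: Y-move but x=2≠3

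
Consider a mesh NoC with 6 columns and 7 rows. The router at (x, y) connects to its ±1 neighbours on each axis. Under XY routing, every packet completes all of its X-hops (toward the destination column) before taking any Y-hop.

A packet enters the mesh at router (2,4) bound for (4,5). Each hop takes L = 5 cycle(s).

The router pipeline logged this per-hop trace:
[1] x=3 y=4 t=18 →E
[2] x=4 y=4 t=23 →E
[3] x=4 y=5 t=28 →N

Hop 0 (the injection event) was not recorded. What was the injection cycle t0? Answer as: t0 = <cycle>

cyc[1] = 18 and cyc[k] = t0 + k·L for every k.
t0 = cyc[1] − L = 18 − 5 = 13.

t0 = 13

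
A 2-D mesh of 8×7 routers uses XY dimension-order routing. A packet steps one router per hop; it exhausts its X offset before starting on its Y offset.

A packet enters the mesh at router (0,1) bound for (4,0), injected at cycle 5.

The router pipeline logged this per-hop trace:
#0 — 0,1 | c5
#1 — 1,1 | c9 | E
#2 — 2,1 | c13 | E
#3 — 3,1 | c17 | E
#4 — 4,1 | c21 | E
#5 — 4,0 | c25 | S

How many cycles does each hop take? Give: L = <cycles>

L = 4

From hop 0 (5) to hop 1 (9): +4 cycles.
One hop costs L cycles, so L = 4.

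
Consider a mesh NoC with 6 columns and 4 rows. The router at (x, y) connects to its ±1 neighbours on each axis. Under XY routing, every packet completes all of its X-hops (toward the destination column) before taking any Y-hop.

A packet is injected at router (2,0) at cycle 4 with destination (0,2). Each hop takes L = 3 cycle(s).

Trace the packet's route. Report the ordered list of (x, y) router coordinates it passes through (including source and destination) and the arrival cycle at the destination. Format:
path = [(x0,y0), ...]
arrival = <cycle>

path = [(2,0), (1,0), (0,0), (0,1), (0,2)]
arrival = 16

  0. router=(2,0) cycle=4 (inject)
  1. router=(1,0) cycle=7 dir=W
  2. router=(0,0) cycle=10 dir=W
  3. router=(0,1) cycle=13 dir=N
  4. router=(0,2) cycle=16 dir=N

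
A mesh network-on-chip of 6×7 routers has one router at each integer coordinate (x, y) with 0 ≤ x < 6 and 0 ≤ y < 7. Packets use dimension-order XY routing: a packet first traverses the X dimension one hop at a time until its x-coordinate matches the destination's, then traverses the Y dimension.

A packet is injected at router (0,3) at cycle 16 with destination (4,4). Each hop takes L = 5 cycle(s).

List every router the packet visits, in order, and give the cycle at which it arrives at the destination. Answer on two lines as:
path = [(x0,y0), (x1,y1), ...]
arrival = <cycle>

[0] x=0 y=3 t=16
[1] x=1 y=3 t=21 →E
[2] x=2 y=3 t=26 →E
[3] x=3 y=3 t=31 →E
[4] x=4 y=3 t=36 →E
[5] x=4 y=4 t=41 →N

path = [(0,3), (1,3), (2,3), (3,3), (4,3), (4,4)]
arrival = 41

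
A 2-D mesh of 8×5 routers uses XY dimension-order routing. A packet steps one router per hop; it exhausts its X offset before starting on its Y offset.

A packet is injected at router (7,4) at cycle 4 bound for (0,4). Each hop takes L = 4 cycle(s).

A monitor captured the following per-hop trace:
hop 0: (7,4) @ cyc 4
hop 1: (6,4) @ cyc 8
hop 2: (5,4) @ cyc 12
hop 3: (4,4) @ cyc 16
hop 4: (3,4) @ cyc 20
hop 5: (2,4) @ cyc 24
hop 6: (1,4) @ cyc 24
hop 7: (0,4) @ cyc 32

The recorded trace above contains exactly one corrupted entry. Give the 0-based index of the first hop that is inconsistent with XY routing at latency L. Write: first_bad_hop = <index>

first_bad_hop = 6

hop 1: step (-1,+0), +4 cyc — ok
hop 2: step (-1,+0), +4 cyc — ok
hop 3: step (-1,+0), +4 cyc — ok
hop 4: step (-1,+0), +4 cyc — ok
hop 5: step (-1,+0), +4 cyc — ok
hop 6: step (-1,+0), +0 cyc — BAD: Δcyc=0≠L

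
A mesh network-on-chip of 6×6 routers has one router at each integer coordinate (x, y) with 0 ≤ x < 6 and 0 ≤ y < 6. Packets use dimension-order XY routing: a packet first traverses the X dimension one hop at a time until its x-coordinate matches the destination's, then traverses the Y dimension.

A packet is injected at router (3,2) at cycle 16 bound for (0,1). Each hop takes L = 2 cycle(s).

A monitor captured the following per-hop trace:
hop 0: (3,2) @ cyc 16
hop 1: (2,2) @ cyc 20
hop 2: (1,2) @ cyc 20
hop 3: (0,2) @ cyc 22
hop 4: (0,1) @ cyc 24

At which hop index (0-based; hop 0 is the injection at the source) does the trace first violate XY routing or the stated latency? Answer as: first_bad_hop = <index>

first_bad_hop = 1

  1: Δx=-1 Δy=+0 Δt=4 [BAD: Δcyc=4≠L]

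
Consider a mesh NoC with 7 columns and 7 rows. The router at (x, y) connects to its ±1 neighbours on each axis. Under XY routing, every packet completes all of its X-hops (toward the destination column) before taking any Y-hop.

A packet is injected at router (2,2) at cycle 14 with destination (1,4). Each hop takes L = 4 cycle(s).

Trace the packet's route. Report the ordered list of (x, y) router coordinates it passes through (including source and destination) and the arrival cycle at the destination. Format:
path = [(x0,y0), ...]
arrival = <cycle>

path = [(2,2), (1,2), (1,3), (1,4)]
arrival = 26

src (2,2)  cyc=14
W→(1,2)  cyc=18
N→(1,3)  cyc=22
N→(1,4)  cyc=26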